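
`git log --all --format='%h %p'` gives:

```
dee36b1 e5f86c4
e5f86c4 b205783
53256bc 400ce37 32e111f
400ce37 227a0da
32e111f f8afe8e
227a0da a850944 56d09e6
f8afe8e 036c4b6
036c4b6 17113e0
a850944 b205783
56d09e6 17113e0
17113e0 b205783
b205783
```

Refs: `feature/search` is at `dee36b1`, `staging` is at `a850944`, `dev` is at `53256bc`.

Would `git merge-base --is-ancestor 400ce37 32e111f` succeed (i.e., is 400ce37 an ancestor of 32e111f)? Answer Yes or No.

Ancestors of 32e111f: {036c4b6, 17113e0, 32e111f, b205783, f8afe8e}.
400ce37 is not in that set, so it is not an ancestor of 32e111f.

No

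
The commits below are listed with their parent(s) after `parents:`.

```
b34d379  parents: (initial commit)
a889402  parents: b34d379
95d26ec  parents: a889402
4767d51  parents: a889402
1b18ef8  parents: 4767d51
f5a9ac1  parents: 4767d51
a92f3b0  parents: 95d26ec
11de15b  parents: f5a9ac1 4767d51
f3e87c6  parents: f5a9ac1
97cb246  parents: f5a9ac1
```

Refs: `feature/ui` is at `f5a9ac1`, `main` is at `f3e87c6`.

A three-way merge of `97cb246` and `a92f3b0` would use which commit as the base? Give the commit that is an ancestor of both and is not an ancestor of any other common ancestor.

a889402

Ancestors of 97cb246: {4767d51, 97cb246, a889402, b34d379, f5a9ac1}.
Ancestors of a92f3b0: {95d26ec, a889402, a92f3b0, b34d379}.
Common ancestors: {a889402, b34d379}.
Among these, a889402 is not an ancestor of any other common ancestor — it is the merge base.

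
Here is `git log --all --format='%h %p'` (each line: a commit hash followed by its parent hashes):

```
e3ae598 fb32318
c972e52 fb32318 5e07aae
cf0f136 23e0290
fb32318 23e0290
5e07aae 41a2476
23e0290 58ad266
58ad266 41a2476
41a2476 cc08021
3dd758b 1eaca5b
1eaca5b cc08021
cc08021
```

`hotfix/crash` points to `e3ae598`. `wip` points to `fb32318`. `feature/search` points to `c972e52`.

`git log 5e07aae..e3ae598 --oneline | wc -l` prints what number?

Reachable from e3ae598: {23e0290, 41a2476, 58ad266, cc08021, e3ae598, fb32318}.
Reachable from 5e07aae: {41a2476, 5e07aae, cc08021}.
In e3ae598's history but not 5e07aae's: {23e0290, 58ad266, e3ae598, fb32318} — 4 commits.

4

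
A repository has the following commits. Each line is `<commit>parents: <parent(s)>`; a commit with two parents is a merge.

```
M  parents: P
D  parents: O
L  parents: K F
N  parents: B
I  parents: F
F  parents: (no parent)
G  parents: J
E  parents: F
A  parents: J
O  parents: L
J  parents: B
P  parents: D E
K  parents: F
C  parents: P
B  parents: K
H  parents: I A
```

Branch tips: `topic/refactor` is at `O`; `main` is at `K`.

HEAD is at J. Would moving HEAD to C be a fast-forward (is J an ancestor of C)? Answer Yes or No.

A fast-forward from J to C is possible iff J is an ancestor of C.
Ancestors of C: {C, D, E, F, K, L, O, P}.
J is not among them, so fast-forward is not possible.

No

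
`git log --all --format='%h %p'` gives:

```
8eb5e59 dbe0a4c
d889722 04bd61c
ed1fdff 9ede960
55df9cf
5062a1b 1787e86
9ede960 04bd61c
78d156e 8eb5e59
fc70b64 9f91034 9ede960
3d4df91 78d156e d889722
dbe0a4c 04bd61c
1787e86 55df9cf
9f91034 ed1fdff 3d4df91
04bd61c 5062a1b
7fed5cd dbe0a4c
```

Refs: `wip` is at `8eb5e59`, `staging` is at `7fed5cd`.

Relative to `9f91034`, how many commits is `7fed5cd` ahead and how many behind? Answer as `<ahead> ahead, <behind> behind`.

Reachable from 7fed5cd: {04bd61c, 1787e86, 5062a1b, 55df9cf, 7fed5cd, dbe0a4c}.
Reachable from 9f91034: {04bd61c, 1787e86, 3d4df91, 5062a1b, 55df9cf, 78d156e, 8eb5e59, 9ede960, 9f91034, d889722, dbe0a4c, ed1fdff}.
Only in 7fed5cd's history (ahead): {7fed5cd} — 1.
Only in 9f91034's history (behind): {3d4df91, 78d156e, 8eb5e59, 9ede960, 9f91034, d889722, ed1fdff} — 7.

1 ahead, 7 behind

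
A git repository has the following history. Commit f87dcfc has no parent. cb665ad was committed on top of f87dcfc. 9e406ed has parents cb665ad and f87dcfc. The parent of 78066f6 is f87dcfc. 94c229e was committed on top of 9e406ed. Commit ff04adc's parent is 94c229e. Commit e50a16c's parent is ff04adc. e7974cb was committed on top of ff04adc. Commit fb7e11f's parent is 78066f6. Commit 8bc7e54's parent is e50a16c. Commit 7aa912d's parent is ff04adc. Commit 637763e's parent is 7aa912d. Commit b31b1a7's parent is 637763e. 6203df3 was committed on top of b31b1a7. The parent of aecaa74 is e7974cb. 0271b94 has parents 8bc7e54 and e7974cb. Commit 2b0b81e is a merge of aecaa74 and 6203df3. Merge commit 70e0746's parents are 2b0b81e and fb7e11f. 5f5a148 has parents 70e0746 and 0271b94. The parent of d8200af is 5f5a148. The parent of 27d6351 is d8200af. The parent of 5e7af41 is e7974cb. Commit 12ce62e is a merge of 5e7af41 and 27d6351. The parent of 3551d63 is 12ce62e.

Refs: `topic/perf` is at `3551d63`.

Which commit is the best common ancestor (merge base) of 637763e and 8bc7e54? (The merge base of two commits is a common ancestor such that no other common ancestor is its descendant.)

Ancestors of 637763e: {637763e, 7aa912d, 94c229e, 9e406ed, cb665ad, f87dcfc, ff04adc}.
Ancestors of 8bc7e54: {8bc7e54, 94c229e, 9e406ed, cb665ad, e50a16c, f87dcfc, ff04adc}.
Common ancestors: {94c229e, 9e406ed, cb665ad, f87dcfc, ff04adc}.
Among these, ff04adc is not an ancestor of any other common ancestor — it is the merge base.

ff04adc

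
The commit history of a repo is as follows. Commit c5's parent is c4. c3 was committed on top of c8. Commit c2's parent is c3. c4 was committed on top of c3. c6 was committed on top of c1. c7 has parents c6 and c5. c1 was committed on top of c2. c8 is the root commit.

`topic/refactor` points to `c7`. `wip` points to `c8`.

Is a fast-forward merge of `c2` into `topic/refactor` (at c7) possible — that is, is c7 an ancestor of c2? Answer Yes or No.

A fast-forward from c7 to c2 is possible iff c7 is an ancestor of c2.
Ancestors of c2: {c2, c3, c8}.
c7 is not among them, so fast-forward is not possible.

No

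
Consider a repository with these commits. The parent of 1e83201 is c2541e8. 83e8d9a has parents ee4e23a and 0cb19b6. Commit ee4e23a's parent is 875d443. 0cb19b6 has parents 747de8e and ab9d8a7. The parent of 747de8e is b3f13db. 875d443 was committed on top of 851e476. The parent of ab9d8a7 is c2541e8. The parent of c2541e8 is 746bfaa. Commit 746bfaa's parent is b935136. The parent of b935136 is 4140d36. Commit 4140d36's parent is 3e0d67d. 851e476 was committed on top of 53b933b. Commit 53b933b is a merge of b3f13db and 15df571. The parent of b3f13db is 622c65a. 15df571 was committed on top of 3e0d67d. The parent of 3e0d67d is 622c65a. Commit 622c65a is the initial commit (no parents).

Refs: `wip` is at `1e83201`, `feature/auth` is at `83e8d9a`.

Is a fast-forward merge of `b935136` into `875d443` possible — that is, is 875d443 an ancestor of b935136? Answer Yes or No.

No

A fast-forward from 875d443 to b935136 is possible iff 875d443 is an ancestor of b935136.
Ancestors of b935136: {3e0d67d, 4140d36, 622c65a, b935136}.
875d443 is not among them, so fast-forward is not possible.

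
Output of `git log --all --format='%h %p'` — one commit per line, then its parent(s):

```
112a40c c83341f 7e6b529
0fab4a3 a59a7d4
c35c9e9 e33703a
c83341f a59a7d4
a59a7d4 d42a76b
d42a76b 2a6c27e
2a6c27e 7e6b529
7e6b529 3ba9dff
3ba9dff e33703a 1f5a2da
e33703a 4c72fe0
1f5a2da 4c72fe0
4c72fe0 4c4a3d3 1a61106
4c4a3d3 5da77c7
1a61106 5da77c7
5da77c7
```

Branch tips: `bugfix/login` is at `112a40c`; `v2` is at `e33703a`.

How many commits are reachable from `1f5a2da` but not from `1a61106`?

Reachable from 1f5a2da: {1a61106, 1f5a2da, 4c4a3d3, 4c72fe0, 5da77c7}.
Reachable from 1a61106: {1a61106, 5da77c7}.
In 1f5a2da's history but not 1a61106's: {1f5a2da, 4c4a3d3, 4c72fe0} — 3 commits.

3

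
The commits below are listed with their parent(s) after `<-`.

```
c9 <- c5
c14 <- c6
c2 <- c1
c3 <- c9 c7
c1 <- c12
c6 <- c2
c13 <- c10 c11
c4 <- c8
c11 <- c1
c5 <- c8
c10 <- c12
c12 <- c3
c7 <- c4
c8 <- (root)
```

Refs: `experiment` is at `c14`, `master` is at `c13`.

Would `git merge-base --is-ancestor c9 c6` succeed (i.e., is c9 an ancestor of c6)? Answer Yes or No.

Yes

Ancestors of c6 (commits reachable by following parents): {c1, c12, c2, c3, c4, c5, c6, c7, c8, c9}.
c9 is in that set, so it is an ancestor of c6.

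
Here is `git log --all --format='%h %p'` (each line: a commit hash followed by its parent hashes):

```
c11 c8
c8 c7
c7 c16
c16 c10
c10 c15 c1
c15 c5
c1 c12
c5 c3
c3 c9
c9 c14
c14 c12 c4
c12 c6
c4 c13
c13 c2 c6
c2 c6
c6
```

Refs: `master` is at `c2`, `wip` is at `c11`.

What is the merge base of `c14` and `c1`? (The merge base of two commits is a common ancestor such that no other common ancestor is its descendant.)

Ancestors of c14: {c12, c13, c14, c2, c4, c6}.
Ancestors of c1: {c1, c12, c6}.
Common ancestors: {c12, c6}.
Among these, c12 is not an ancestor of any other common ancestor — it is the merge base.

c12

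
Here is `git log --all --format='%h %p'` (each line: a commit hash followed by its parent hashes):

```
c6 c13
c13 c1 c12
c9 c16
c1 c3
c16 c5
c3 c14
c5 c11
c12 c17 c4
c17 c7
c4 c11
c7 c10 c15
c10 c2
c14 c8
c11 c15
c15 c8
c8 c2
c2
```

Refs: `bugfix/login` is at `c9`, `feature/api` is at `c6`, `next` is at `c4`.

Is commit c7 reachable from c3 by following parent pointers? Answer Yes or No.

Ancestors of c3: {c14, c2, c3, c8}.
c7 is not in that set, so it is not an ancestor of c3.

No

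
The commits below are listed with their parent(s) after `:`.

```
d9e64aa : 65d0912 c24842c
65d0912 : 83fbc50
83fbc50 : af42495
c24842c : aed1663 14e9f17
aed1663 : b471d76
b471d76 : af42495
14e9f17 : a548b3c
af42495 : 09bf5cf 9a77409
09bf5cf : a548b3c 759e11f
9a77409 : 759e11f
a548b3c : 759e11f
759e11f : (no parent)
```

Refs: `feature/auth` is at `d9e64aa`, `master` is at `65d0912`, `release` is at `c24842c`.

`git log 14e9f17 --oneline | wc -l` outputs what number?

3

Walking parent pointers from 14e9f17: reachable set = {14e9f17, 759e11f, a548b3c}.
That is 3 commits.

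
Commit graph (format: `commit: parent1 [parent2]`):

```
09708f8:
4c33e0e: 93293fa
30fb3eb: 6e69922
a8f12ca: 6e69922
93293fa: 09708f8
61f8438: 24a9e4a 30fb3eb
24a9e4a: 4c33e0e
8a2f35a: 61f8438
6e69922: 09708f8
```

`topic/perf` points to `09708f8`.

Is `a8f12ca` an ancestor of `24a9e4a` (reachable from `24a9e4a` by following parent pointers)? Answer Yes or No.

No

Ancestors of 24a9e4a: {09708f8, 24a9e4a, 4c33e0e, 93293fa}.
a8f12ca is not in that set, so it is not an ancestor of 24a9e4a.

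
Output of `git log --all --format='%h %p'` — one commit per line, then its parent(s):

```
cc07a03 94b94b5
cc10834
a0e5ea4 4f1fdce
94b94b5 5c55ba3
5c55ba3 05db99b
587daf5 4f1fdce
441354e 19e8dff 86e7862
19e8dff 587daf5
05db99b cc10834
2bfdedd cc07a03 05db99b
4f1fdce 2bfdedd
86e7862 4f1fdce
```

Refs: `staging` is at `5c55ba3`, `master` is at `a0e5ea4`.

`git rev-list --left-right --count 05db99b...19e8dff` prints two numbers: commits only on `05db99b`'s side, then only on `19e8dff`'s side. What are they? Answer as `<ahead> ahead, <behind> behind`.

Reachable from 05db99b: {05db99b, cc10834}.
Reachable from 19e8dff: {05db99b, 19e8dff, 2bfdedd, 4f1fdce, 587daf5, 5c55ba3, 94b94b5, cc07a03, cc10834}.
Only in 05db99b's history (ahead): {} — 0.
Only in 19e8dff's history (behind): {19e8dff, 2bfdedd, 4f1fdce, 587daf5, 5c55ba3, 94b94b5, cc07a03} — 7.

0 ahead, 7 behind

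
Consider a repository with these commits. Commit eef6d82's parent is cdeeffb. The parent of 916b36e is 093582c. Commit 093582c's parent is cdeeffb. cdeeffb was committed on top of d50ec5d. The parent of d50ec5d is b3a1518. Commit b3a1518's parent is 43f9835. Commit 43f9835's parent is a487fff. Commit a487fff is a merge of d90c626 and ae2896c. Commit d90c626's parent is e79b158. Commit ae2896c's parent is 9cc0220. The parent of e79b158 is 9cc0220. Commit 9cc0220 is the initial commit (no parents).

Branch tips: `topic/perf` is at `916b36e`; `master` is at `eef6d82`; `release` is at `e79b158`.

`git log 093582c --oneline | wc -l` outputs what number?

Walking parent pointers from 093582c: reachable set = {093582c, 43f9835, 9cc0220, a487fff, ae2896c, b3a1518, cdeeffb, d50ec5d, d90c626, e79b158}.
That is 10 commits.

10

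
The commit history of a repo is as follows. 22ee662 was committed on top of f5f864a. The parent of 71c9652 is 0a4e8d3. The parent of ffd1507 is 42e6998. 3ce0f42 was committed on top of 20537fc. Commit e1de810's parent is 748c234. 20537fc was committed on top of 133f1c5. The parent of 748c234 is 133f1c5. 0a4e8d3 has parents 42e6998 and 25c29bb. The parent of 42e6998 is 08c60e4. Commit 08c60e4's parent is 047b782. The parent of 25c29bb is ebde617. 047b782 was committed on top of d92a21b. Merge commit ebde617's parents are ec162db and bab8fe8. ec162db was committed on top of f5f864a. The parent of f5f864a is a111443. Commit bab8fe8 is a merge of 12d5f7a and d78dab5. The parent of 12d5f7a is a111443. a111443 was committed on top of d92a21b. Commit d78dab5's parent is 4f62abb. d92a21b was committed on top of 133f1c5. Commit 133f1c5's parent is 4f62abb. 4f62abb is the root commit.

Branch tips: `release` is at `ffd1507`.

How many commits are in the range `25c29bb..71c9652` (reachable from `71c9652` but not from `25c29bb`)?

5

Reachable from 71c9652: {047b782, 08c60e4, 0a4e8d3, 12d5f7a, 133f1c5, 25c29bb, 42e6998, 4f62abb, 71c9652, a111443, bab8fe8, d78dab5, d92a21b, ebde617, ec162db, f5f864a}.
Reachable from 25c29bb: {12d5f7a, 133f1c5, 25c29bb, 4f62abb, a111443, bab8fe8, d78dab5, d92a21b, ebde617, ec162db, f5f864a}.
In 71c9652's history but not 25c29bb's: {047b782, 08c60e4, 0a4e8d3, 42e6998, 71c9652} — 5 commits.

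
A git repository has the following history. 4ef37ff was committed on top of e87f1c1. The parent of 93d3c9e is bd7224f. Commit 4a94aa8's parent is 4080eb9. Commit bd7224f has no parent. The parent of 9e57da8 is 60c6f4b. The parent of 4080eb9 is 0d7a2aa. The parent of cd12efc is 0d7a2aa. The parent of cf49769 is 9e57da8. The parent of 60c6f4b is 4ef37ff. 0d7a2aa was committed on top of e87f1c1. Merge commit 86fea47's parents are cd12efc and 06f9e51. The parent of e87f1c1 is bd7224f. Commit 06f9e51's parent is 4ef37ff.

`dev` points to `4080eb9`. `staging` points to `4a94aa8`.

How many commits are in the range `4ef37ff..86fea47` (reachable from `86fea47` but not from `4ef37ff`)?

4

Reachable from 86fea47: {06f9e51, 0d7a2aa, 4ef37ff, 86fea47, bd7224f, cd12efc, e87f1c1}.
Reachable from 4ef37ff: {4ef37ff, bd7224f, e87f1c1}.
In 86fea47's history but not 4ef37ff's: {06f9e51, 0d7a2aa, 86fea47, cd12efc} — 4 commits.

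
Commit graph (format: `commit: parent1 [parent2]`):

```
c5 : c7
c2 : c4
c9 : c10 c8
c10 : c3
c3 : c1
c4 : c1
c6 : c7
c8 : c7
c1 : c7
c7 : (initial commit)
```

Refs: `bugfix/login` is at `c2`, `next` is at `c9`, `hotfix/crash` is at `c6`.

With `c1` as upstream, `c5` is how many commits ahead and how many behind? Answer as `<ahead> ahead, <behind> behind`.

Reachable from c5: {c5, c7}.
Reachable from c1: {c1, c7}.
Only in c5's history (ahead): {c5} — 1.
Only in c1's history (behind): {c1} — 1.

1 ahead, 1 behind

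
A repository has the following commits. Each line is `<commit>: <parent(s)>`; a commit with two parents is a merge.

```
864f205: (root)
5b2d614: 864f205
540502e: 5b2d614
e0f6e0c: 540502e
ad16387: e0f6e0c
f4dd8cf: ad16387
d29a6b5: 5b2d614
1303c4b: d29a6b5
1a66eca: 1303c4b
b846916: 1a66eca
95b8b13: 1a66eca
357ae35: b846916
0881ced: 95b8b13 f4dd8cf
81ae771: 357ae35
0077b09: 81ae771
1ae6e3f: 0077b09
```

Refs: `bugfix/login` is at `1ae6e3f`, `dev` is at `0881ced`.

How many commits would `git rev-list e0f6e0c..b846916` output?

Reachable from b846916: {1303c4b, 1a66eca, 5b2d614, 864f205, b846916, d29a6b5}.
Reachable from e0f6e0c: {540502e, 5b2d614, 864f205, e0f6e0c}.
In b846916's history but not e0f6e0c's: {1303c4b, 1a66eca, b846916, d29a6b5} — 4 commits.

4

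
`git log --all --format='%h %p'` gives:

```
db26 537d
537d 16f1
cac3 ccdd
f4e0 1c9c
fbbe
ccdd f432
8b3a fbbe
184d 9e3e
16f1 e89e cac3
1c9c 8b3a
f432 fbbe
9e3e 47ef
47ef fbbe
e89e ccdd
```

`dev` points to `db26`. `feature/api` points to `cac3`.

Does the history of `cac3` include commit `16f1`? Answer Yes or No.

Ancestors of cac3: {cac3, ccdd, f432, fbbe}.
16f1 is not in that set, so it is not an ancestor of cac3.

No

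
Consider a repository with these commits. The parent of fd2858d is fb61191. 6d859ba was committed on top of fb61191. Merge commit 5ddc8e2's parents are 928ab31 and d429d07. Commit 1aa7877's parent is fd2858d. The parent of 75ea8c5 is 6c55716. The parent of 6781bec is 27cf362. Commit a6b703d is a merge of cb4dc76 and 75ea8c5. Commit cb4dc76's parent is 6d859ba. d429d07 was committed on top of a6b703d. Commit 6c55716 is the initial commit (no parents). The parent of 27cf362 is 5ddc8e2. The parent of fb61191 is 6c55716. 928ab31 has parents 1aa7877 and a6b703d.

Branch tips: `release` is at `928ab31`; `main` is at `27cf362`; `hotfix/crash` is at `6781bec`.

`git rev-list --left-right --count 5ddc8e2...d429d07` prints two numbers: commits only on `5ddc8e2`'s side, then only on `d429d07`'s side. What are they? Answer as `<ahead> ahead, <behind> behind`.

4 ahead, 0 behind

Reachable from 5ddc8e2: {1aa7877, 5ddc8e2, 6c55716, 6d859ba, 75ea8c5, 928ab31, a6b703d, cb4dc76, d429d07, fb61191, fd2858d}.
Reachable from d429d07: {6c55716, 6d859ba, 75ea8c5, a6b703d, cb4dc76, d429d07, fb61191}.
Only in 5ddc8e2's history (ahead): {1aa7877, 5ddc8e2, 928ab31, fd2858d} — 4.
Only in d429d07's history (behind): {} — 0.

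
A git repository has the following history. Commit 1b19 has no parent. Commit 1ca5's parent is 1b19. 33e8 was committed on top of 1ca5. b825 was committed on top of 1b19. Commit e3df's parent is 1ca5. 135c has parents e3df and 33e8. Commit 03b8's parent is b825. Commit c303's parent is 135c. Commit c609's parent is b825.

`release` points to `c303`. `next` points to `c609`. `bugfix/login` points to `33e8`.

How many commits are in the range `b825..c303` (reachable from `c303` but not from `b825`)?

Reachable from c303: {135c, 1b19, 1ca5, 33e8, c303, e3df}.
Reachable from b825: {1b19, b825}.
In c303's history but not b825's: {135c, 1ca5, 33e8, c303, e3df} — 5 commits.

5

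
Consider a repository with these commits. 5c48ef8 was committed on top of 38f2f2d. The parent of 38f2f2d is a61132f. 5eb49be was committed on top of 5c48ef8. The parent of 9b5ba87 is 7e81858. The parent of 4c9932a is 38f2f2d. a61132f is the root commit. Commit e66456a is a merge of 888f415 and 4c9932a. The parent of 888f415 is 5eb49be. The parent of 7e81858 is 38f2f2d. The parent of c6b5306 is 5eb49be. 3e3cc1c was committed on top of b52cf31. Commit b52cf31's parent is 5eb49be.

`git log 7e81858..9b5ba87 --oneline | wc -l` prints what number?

Reachable from 9b5ba87: {38f2f2d, 7e81858, 9b5ba87, a61132f}.
Reachable from 7e81858: {38f2f2d, 7e81858, a61132f}.
In 9b5ba87's history but not 7e81858's: {9b5ba87} — 1 commit.

1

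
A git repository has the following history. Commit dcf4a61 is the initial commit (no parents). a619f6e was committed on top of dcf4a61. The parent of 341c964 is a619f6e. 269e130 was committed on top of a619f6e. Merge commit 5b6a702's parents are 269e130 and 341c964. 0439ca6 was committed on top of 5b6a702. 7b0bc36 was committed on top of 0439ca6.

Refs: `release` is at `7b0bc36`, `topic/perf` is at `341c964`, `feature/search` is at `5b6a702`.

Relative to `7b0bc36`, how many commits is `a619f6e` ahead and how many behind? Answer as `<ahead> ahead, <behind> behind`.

Reachable from a619f6e: {a619f6e, dcf4a61}.
Reachable from 7b0bc36: {0439ca6, 269e130, 341c964, 5b6a702, 7b0bc36, a619f6e, dcf4a61}.
Only in a619f6e's history (ahead): {} — 0.
Only in 7b0bc36's history (behind): {0439ca6, 269e130, 341c964, 5b6a702, 7b0bc36} — 5.

0 ahead, 5 behind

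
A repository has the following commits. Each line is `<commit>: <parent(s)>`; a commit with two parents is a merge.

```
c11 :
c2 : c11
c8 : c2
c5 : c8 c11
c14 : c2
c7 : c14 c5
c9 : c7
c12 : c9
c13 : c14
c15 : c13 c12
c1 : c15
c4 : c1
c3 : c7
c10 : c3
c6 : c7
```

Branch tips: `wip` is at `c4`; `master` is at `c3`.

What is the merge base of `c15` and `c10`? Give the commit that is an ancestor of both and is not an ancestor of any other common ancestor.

Ancestors of c15: {c11, c12, c13, c14, c15, c2, c5, c7, c8, c9}.
Ancestors of c10: {c10, c11, c14, c2, c3, c5, c7, c8}.
Common ancestors: {c11, c14, c2, c5, c7, c8}.
Among these, c7 is not an ancestor of any other common ancestor — it is the merge base.

c7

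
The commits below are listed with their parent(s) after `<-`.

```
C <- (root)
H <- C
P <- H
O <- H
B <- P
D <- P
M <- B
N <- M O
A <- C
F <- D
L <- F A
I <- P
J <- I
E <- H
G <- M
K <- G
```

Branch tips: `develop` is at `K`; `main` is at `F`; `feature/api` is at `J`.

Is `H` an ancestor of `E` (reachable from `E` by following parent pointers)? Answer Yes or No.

Yes

Ancestors of E (commits reachable by following parents): {C, E, H}.
H is in that set, so it is an ancestor of E.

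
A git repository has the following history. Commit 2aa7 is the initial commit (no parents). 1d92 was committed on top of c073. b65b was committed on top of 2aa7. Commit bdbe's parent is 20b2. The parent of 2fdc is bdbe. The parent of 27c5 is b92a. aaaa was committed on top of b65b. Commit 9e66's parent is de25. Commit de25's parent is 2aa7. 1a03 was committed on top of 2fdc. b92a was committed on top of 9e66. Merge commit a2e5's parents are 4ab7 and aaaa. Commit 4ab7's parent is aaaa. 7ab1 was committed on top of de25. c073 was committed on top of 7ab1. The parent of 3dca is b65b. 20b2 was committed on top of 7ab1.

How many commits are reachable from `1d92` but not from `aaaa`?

Reachable from 1d92: {1d92, 2aa7, 7ab1, c073, de25}.
Reachable from aaaa: {2aa7, aaaa, b65b}.
In 1d92's history but not aaaa's: {1d92, 7ab1, c073, de25} — 4 commits.

4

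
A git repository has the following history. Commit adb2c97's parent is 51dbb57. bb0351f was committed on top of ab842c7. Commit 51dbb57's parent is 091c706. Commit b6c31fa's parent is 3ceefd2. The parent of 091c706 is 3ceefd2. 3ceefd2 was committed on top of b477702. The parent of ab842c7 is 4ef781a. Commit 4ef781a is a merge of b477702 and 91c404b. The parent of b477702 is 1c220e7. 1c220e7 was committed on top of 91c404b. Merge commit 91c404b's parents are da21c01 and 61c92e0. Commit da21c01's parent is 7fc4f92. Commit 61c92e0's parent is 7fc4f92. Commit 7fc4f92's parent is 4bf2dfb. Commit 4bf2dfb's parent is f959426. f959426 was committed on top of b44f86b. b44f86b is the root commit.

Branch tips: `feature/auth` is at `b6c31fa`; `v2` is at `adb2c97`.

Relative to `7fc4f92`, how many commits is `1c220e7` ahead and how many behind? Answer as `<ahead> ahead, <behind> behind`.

Reachable from 1c220e7: {1c220e7, 4bf2dfb, 61c92e0, 7fc4f92, 91c404b, b44f86b, da21c01, f959426}.
Reachable from 7fc4f92: {4bf2dfb, 7fc4f92, b44f86b, f959426}.
Only in 1c220e7's history (ahead): {1c220e7, 61c92e0, 91c404b, da21c01} — 4.
Only in 7fc4f92's history (behind): {} — 0.

4 ahead, 0 behind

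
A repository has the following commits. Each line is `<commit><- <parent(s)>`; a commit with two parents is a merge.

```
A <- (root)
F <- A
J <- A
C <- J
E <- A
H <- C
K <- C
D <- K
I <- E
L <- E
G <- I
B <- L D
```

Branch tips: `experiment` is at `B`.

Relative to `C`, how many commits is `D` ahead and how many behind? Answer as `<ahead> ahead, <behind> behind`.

Reachable from D: {A, C, D, J, K}.
Reachable from C: {A, C, J}.
Only in D's history (ahead): {D, K} — 2.
Only in C's history (behind): {} — 0.

2 ahead, 0 behind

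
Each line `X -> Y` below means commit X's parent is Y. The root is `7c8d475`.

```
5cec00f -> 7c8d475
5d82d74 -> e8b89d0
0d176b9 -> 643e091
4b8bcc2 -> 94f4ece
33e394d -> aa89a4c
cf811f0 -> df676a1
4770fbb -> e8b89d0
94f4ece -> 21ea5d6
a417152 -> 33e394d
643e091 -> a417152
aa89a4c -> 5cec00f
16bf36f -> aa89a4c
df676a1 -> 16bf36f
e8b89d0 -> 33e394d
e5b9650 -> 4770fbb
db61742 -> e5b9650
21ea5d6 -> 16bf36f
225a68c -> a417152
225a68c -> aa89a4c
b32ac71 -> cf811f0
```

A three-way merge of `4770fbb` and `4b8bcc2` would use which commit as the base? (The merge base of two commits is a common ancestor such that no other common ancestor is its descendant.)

aa89a4c

Ancestors of 4770fbb: {33e394d, 4770fbb, 5cec00f, 7c8d475, aa89a4c, e8b89d0}.
Ancestors of 4b8bcc2: {16bf36f, 21ea5d6, 4b8bcc2, 5cec00f, 7c8d475, 94f4ece, aa89a4c}.
Common ancestors: {5cec00f, 7c8d475, aa89a4c}.
Among these, aa89a4c is not an ancestor of any other common ancestor — it is the merge base.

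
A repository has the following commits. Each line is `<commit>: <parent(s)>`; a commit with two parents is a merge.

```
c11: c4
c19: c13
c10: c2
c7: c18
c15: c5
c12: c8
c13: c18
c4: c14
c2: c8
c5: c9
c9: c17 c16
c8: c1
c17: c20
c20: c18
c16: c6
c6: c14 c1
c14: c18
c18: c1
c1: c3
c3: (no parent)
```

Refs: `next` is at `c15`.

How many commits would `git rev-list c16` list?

Walking parent pointers from c16: reachable set = {c1, c14, c16, c18, c3, c6}.
That is 6 commits.

6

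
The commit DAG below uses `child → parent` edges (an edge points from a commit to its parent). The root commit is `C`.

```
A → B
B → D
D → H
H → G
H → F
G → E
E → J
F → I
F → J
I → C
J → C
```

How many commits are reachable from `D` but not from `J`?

6

Reachable from D: {C, D, E, F, G, H, I, J}.
Reachable from J: {C, J}.
In D's history but not J's: {D, E, F, G, H, I} — 6 commits.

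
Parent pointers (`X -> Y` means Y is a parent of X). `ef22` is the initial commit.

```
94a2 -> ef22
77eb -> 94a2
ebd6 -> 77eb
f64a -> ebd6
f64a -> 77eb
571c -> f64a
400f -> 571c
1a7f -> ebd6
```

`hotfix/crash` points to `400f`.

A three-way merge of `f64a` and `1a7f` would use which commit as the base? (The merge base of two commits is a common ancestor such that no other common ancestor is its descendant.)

ebd6

Ancestors of f64a: {77eb, 94a2, ebd6, ef22, f64a}.
Ancestors of 1a7f: {1a7f, 77eb, 94a2, ebd6, ef22}.
Common ancestors: {77eb, 94a2, ebd6, ef22}.
Among these, ebd6 is not an ancestor of any other common ancestor — it is the merge base.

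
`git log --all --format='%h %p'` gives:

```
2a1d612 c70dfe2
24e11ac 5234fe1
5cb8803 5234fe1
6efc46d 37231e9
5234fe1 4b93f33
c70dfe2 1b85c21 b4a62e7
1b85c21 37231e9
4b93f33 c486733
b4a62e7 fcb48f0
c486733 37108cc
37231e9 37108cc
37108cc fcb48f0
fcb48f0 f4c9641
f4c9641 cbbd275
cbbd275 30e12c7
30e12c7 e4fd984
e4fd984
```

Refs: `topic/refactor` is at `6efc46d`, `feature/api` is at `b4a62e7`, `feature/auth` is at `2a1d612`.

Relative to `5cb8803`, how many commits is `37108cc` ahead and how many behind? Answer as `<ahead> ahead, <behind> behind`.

0 ahead, 4 behind

Reachable from 37108cc: {30e12c7, 37108cc, cbbd275, e4fd984, f4c9641, fcb48f0}.
Reachable from 5cb8803: {30e12c7, 37108cc, 4b93f33, 5234fe1, 5cb8803, c486733, cbbd275, e4fd984, f4c9641, fcb48f0}.
Only in 37108cc's history (ahead): {} — 0.
Only in 5cb8803's history (behind): {4b93f33, 5234fe1, 5cb8803, c486733} — 4.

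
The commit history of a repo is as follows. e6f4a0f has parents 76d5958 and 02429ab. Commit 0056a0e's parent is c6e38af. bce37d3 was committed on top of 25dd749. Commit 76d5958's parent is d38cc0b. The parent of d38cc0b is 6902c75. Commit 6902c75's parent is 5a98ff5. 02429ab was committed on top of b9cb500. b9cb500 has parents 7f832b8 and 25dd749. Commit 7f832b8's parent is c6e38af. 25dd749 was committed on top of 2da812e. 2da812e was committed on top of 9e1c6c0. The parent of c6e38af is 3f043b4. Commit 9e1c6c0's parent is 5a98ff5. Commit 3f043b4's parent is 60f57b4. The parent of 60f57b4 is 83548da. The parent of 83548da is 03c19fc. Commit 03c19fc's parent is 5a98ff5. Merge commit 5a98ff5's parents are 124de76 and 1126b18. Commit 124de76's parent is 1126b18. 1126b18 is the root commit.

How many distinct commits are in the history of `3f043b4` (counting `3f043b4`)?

7

Walking parent pointers from 3f043b4: reachable set = {03c19fc, 1126b18, 124de76, 3f043b4, 5a98ff5, 60f57b4, 83548da}.
That is 7 commits.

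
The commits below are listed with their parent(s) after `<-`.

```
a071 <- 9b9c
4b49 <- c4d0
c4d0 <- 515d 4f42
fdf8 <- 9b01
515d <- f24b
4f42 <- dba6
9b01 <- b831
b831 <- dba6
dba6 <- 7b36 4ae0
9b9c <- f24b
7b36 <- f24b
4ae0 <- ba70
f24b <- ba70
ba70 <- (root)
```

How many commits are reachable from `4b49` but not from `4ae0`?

7

Reachable from 4b49: {4ae0, 4b49, 4f42, 515d, 7b36, ba70, c4d0, dba6, f24b}.
Reachable from 4ae0: {4ae0, ba70}.
In 4b49's history but not 4ae0's: {4b49, 4f42, 515d, 7b36, c4d0, dba6, f24b} — 7 commits.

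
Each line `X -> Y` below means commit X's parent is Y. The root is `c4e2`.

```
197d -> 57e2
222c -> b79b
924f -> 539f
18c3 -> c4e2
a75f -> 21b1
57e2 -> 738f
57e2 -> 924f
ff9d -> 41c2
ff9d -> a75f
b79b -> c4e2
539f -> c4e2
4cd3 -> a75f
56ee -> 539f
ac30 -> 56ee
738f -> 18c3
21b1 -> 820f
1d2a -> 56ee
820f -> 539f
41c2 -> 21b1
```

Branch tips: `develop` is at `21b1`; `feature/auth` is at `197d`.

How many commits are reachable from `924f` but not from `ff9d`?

Reachable from 924f: {539f, 924f, c4e2}.
Reachable from ff9d: {21b1, 41c2, 539f, 820f, a75f, c4e2, ff9d}.
In 924f's history but not ff9d's: {924f} — 1 commit.

1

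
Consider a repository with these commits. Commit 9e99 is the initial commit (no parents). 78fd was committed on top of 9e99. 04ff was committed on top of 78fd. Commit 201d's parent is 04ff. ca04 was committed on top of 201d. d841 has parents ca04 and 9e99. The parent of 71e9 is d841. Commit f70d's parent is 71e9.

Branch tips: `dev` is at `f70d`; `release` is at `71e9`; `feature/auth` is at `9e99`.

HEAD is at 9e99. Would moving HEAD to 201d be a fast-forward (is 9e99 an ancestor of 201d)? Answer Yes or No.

A fast-forward from 9e99 to 201d is possible iff 9e99 is an ancestor of 201d.
Ancestors of 201d: {04ff, 201d, 78fd, 9e99}.
9e99 is among them, so fast-forward is possible.

Yes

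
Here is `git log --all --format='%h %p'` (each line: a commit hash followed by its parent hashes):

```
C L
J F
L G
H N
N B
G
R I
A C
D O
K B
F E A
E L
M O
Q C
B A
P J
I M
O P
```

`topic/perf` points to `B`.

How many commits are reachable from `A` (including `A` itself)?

Walking parent pointers from A: reachable set = {A, C, G, L}.
That is 4 commits.

4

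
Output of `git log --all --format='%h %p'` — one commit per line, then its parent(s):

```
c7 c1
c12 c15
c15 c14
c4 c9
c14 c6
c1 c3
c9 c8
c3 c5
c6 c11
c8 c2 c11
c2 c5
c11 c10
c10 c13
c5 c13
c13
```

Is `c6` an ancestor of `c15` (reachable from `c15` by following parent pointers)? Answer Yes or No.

Ancestors of c15 (commits reachable by following parents): {c10, c11, c13, c14, c15, c6}.
c6 is in that set, so it is an ancestor of c15.

Yes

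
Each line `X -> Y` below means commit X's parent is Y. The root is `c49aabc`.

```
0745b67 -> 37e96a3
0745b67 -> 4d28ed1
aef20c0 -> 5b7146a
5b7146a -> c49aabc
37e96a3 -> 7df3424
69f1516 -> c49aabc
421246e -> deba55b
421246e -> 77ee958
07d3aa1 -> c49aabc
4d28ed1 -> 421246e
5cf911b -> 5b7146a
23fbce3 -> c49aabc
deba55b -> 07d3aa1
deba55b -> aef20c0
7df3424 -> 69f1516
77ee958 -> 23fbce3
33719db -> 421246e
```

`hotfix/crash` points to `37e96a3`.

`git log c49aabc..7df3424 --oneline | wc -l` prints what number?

Reachable from 7df3424: {69f1516, 7df3424, c49aabc}.
Reachable from c49aabc: {c49aabc}.
In 7df3424's history but not c49aabc's: {69f1516, 7df3424} — 2 commits.

2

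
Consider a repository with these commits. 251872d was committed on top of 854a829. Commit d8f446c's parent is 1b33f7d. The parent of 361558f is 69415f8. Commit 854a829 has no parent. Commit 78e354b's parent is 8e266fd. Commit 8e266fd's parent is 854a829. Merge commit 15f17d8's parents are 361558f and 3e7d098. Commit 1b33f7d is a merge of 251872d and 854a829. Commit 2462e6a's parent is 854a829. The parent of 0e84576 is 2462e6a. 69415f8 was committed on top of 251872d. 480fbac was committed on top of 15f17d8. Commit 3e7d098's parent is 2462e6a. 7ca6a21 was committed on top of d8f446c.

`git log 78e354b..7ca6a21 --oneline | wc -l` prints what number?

Reachable from 7ca6a21: {1b33f7d, 251872d, 7ca6a21, 854a829, d8f446c}.
Reachable from 78e354b: {78e354b, 854a829, 8e266fd}.
In 7ca6a21's history but not 78e354b's: {1b33f7d, 251872d, 7ca6a21, d8f446c} — 4 commits.

4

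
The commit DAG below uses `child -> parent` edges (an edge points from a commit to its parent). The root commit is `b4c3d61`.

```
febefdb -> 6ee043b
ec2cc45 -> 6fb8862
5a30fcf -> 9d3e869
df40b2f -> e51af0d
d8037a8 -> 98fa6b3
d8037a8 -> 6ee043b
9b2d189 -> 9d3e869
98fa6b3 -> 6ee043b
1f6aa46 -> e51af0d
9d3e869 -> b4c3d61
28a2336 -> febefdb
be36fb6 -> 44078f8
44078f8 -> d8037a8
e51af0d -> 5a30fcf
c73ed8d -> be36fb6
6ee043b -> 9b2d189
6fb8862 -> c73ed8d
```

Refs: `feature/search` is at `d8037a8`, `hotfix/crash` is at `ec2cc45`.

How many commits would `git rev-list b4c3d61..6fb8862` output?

Reachable from 6fb8862: {44078f8, 6ee043b, 6fb8862, 98fa6b3, 9b2d189, 9d3e869, b4c3d61, be36fb6, c73ed8d, d8037a8}.
Reachable from b4c3d61: {b4c3d61}.
In 6fb8862's history but not b4c3d61's: {44078f8, 6ee043b, 6fb8862, 98fa6b3, 9b2d189, 9d3e869, be36fb6, c73ed8d, d8037a8} — 9 commits.

9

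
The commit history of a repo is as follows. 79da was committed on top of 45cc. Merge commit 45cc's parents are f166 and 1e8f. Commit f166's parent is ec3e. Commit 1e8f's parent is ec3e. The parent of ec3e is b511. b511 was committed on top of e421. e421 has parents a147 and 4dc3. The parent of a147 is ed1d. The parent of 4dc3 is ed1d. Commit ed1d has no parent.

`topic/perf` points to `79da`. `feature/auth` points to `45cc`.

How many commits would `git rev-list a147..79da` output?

8

Reachable from 79da: {1e8f, 45cc, 4dc3, 79da, a147, b511, e421, ec3e, ed1d, f166}.
Reachable from a147: {a147, ed1d}.
In 79da's history but not a147's: {1e8f, 45cc, 4dc3, 79da, b511, e421, ec3e, f166} — 8 commits.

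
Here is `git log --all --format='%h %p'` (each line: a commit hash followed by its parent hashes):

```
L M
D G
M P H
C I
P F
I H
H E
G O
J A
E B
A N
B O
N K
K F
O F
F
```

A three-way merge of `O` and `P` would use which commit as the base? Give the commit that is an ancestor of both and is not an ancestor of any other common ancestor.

F

Ancestors of O: {F, O}.
Ancestors of P: {F, P}.
Common ancestors: {F}.
The only common ancestor is F, so it is the merge base.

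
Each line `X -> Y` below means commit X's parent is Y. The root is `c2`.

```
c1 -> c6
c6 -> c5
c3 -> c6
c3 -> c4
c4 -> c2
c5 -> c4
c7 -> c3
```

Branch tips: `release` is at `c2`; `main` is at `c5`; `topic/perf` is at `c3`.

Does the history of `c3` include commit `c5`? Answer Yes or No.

Yes

Ancestors of c3 (commits reachable by following parents): {c2, c3, c4, c5, c6}.
c5 is in that set, so it is an ancestor of c3.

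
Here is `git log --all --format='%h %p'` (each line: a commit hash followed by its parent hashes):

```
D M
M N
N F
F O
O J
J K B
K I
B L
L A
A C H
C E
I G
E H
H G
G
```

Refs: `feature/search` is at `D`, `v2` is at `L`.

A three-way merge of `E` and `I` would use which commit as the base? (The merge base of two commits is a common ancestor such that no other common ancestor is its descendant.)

G

Ancestors of E: {E, G, H}.
Ancestors of I: {G, I}.
Common ancestors: {G}.
The only common ancestor is G, so it is the merge base.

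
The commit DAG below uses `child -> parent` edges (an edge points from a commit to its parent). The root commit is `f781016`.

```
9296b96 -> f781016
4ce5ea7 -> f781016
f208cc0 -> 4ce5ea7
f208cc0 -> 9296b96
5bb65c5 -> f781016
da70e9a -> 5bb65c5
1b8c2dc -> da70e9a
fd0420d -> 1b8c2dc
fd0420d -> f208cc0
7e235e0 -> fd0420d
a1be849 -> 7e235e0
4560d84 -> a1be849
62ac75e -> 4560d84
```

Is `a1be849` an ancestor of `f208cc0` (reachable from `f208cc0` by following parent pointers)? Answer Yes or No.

No

Ancestors of f208cc0: {4ce5ea7, 9296b96, f208cc0, f781016}.
a1be849 is not in that set, so it is not an ancestor of f208cc0.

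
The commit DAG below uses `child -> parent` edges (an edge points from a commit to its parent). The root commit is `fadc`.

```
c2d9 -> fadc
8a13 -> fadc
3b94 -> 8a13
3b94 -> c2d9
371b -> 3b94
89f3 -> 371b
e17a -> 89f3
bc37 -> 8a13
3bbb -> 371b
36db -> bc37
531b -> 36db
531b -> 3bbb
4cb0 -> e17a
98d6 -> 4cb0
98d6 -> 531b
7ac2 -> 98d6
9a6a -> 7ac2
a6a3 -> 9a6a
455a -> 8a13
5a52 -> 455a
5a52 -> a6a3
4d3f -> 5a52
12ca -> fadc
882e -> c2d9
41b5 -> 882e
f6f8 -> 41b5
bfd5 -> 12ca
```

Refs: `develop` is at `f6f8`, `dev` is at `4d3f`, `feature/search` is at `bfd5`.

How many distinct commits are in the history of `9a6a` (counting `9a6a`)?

15

Walking parent pointers from 9a6a: reachable set = {36db, 371b, 3b94, 3bbb, 4cb0, 531b, 7ac2, 89f3, 8a13, 98d6, 9a6a, bc37, c2d9, e17a, fadc}.
That is 15 commits.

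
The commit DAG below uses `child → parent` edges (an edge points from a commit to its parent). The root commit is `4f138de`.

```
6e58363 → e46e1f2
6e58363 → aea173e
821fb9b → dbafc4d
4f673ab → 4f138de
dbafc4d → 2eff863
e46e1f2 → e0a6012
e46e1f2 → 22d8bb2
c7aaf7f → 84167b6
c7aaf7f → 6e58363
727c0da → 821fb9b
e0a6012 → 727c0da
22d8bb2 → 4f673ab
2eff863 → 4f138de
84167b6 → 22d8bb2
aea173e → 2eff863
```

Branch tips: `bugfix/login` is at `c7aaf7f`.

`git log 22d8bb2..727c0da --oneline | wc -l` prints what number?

Reachable from 727c0da: {2eff863, 4f138de, 727c0da, 821fb9b, dbafc4d}.
Reachable from 22d8bb2: {22d8bb2, 4f138de, 4f673ab}.
In 727c0da's history but not 22d8bb2's: {2eff863, 727c0da, 821fb9b, dbafc4d} — 4 commits.

4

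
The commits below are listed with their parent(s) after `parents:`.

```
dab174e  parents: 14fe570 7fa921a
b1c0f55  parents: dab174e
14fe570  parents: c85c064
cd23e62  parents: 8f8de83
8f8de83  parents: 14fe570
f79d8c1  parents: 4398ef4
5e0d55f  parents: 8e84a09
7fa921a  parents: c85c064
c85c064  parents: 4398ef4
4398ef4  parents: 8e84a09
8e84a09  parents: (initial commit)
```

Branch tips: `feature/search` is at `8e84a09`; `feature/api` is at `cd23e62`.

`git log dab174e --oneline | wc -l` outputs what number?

6

Walking parent pointers from dab174e: reachable set = {14fe570, 4398ef4, 7fa921a, 8e84a09, c85c064, dab174e}.
That is 6 commits.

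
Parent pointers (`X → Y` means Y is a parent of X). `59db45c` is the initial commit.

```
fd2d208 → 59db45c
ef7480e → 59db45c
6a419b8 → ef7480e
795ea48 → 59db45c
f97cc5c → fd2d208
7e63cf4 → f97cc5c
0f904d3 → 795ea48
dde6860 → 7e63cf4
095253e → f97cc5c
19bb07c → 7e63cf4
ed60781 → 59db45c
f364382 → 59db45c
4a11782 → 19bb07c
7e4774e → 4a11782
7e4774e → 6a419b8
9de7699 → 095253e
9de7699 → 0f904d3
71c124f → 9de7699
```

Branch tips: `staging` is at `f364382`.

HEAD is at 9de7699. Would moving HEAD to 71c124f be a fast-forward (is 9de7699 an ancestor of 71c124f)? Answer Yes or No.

A fast-forward from 9de7699 to 71c124f is possible iff 9de7699 is an ancestor of 71c124f.
Ancestors of 71c124f: {095253e, 0f904d3, 59db45c, 71c124f, 795ea48, 9de7699, f97cc5c, fd2d208}.
9de7699 is among them, so fast-forward is possible.

Yes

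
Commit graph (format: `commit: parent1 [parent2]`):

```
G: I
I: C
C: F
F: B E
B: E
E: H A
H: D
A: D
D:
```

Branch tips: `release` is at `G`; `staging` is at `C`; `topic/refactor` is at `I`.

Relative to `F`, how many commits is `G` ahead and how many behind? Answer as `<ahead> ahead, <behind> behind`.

3 ahead, 0 behind

Reachable from G: {A, B, C, D, E, F, G, H, I}.
Reachable from F: {A, B, D, E, F, H}.
Only in G's history (ahead): {C, G, I} — 3.
Only in F's history (behind): {} — 0.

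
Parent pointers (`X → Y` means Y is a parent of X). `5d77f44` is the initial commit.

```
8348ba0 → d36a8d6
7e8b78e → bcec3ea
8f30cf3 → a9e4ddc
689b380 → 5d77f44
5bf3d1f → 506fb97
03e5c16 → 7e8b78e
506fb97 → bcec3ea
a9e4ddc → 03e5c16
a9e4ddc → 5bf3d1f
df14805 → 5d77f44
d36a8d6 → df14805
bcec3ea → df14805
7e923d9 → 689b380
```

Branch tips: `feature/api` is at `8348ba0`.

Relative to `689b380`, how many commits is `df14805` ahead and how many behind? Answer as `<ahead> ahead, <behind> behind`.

Reachable from df14805: {5d77f44, df14805}.
Reachable from 689b380: {5d77f44, 689b380}.
Only in df14805's history (ahead): {df14805} — 1.
Only in 689b380's history (behind): {689b380} — 1.

1 ahead, 1 behind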